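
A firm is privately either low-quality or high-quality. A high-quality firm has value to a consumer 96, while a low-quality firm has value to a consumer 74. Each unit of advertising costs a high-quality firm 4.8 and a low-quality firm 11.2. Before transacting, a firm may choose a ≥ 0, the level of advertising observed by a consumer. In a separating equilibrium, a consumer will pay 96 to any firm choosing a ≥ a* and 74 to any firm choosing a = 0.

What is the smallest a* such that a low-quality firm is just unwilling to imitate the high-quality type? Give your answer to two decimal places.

1.96

A low-quality firm choosing a = 0 receives 74.
Imitating at a* instead would pay 96 at cost 11.2·a*, netting 96 − 11.2·a*.
Indifference: 74 = 96 − 11.2·a*, so a* = (96 − 74) / 11.2 ≈ 1.96.
At a* the low-quality type's incentive constraint just binds; the high-quality type strictly prefers a* since its per-unit cost is lower.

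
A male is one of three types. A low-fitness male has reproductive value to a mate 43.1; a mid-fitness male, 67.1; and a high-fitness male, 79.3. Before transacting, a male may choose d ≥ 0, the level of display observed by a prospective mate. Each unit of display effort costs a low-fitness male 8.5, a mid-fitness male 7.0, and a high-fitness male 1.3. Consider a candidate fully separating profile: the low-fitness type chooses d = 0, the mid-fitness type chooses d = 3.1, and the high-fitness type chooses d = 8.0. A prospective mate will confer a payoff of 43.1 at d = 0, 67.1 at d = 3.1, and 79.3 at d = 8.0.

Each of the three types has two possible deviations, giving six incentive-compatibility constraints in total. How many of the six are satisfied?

Mid-fitness (own payoff 67.1 − 7.0×3.1 = 45.4): to d=0 gives 43.1 → no gain ✓; to d=8.0 gives 79.3 − 7.0×8.0 = 23.3 → no gain ✓.
High-fitness (own payoff 79.3 − 1.3×8.0 = 68.9): to d=0 gives 43.1 → no gain ✓; to d=3.1 gives 67.1 − 1.3×3.1 = 63.07 → no gain ✓.
Low-fitness (own payoff 43.1): to d=3.1 gives 67.1 − 8.5×3.1 = 40.75 → no gain ✓; to d=8.0 gives 79.3 − 8.5×8.0 = 11.3 → no gain ✓.
6 of the 6 constraints hold; this profile is a separating equilibrium.

6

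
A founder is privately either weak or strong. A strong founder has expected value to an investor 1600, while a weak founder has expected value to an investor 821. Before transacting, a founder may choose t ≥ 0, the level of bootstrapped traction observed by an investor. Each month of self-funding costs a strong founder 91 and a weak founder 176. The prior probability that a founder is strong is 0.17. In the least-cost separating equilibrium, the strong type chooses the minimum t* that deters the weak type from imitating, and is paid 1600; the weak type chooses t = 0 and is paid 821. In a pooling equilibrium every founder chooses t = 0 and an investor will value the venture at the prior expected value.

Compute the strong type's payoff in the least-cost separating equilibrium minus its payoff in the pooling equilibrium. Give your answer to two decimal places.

Least-cost separating signal: t* solves 821 = 1600 − 176·t*, so t* = (1600 − 821)/176 ≈ 4.4261.
Strong type's separating payoff: 1600 − 91 × t* = 1600 − 91 × (1600 − 821)/176 = 1600 − 70889/176 ≈ 1197.2216.
Pooling payoff: 0.17 × 1600 + 0.83 × 821 = 953.43.
Difference: 1197.2216 − 953.43 = 243.7916, i.e. 243.79 to two decimal places.
The strong type prefers to separate.

243.79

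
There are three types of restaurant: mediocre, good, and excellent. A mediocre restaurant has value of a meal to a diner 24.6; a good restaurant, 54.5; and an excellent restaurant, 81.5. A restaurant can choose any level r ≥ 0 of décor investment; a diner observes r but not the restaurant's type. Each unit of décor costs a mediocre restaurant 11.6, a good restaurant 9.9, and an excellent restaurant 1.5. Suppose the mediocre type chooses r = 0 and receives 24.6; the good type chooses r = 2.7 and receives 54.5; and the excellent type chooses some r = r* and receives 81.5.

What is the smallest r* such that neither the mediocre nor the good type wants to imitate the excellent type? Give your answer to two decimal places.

Mediocre type (on-path payoff 24.6) won't mimic when 24.6 ≥ 81.5 − 11.6·r*, i.e. r* ≥ 4.91.
Good type (on-path payoff 54.5 − 9.9×2.7 = 27.77) won't mimic when 27.77 ≥ 81.5 − 9.9·r*, i.e. r* ≥ 5.43.
Both must hold, so r* = max(4.91, 5.43) = 5.43. The good type's constraint binds.

5.43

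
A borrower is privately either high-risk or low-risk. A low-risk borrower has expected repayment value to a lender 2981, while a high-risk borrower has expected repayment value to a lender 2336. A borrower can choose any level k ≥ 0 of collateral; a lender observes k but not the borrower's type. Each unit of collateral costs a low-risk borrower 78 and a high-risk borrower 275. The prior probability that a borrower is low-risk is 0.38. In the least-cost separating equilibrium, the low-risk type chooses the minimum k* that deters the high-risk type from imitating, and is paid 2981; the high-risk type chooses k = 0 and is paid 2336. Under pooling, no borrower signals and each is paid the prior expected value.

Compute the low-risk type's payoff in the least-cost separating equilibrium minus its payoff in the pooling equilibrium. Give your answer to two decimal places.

216.95

Least-cost separating signal: k* solves 2336 = 2981 − 275·k*, so k* = (2981 − 2336)/275 ≈ 2.3455.
Low-risk type's separating payoff: 2981 − 78 × k* = 2981 − 78 × (2981 − 2336)/275 = 2981 − 50310/275 ≈ 2798.0545.
Pooling payoff: 0.38 × 2981 + 0.62 × 2336 = 2581.1.
Difference: 2798.0545 − 2581.1 = 216.9545, i.e. 216.95 to two decimal places.
The low-risk type prefers to separate.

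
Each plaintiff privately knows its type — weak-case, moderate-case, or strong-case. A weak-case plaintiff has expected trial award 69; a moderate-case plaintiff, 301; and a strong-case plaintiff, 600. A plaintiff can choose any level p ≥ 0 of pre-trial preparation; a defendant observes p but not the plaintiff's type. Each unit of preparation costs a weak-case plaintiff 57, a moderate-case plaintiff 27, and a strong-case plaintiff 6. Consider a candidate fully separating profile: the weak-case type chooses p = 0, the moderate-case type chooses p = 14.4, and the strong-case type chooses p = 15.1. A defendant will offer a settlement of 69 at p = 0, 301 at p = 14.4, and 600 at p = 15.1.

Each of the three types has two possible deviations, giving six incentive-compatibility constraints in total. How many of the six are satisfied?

Weak-case (own payoff 69): to p=14.4 gives 301 − 57×14.4 = -519.8 → no gain ✓; to p=15.1 gives 600 − 57×15.1 = -260.7 → no gain ✓.
Strong-case (own payoff 600 − 6×15.1 = 509.4): to p=0 gives 69 → no gain ✓; to p=14.4 gives 301 − 6×14.4 = 214.6 → no gain ✓.
Moderate-case (own payoff 301 − 27×14.4 = -87.8): to p=0 gives 69 → profitable ✗; to p=15.1 gives 600 − 27×15.1 = 192.3 → profitable ✗.
4 of the 6 constraints hold; not an equilibrium.

4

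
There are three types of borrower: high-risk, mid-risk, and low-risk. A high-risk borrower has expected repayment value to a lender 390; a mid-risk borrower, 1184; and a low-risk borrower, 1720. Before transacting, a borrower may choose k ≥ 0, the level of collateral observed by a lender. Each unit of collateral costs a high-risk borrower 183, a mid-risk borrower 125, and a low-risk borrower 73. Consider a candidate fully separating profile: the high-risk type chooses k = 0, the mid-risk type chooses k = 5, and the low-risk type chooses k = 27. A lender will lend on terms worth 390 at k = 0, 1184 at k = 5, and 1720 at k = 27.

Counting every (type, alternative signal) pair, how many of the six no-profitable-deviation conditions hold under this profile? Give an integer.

Mid-risk (own payoff 1184 − 125×5 = 559): to k=0 gives 390 → no gain ✓; to k=27 gives 1720 − 125×27 = -1655 → no gain ✓.
Low-risk (own payoff 1720 − 73×27 = -251): to k=0 gives 390 → profitable ✗; to k=5 gives 1184 − 73×5 = 819 → profitable ✗.
High-risk (own payoff 390): to k=5 gives 1184 − 183×5 = 269 → no gain ✓; to k=27 gives 1720 − 183×27 = -3221 → no gain ✓.
4 of the 6 constraints hold; not an equilibrium.

4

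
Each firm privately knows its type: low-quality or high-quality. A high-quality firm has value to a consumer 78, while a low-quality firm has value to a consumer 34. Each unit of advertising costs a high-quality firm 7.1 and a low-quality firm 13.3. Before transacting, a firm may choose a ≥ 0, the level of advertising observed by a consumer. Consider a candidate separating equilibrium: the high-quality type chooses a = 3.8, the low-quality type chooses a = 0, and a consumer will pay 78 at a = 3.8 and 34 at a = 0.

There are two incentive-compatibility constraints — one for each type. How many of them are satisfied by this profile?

2

High-quality type: signal → 78 − 7.1 × 3.8 = 51.02; deviate to 0 → 34. IC holds (51.02 ≥ 34).
Low-quality type: stay at 0 → 34; mimic → 78 − 13.3 × 3.8 = 27.46. IC holds (34 ≥ 27.46).
2 of 2 constraints hold, so this is a separating equilibrium.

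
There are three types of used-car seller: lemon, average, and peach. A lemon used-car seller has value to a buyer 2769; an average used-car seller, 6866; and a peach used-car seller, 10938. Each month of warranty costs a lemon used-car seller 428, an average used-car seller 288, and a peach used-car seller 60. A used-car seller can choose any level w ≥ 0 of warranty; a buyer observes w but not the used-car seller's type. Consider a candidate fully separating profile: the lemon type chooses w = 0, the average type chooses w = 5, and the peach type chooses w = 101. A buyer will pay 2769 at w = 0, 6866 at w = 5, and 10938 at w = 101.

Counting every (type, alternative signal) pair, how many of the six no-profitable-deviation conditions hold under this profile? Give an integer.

4

Lemon (own payoff 2769): to w=5 gives 6866 − 428×5 = 4726 → profitable ✗; to w=101 gives 10938 − 428×101 = -32290 → no gain ✓.
Peach (own payoff 10938 − 60×101 = 4878): to w=0 gives 2769 → no gain ✓; to w=5 gives 6866 − 60×5 = 6566 → profitable ✗.
Average (own payoff 6866 − 288×5 = 5426): to w=0 gives 2769 → no gain ✓; to w=101 gives 10938 − 288×101 = -18150 → no gain ✓.
4 of the 6 constraints hold; not an equilibrium.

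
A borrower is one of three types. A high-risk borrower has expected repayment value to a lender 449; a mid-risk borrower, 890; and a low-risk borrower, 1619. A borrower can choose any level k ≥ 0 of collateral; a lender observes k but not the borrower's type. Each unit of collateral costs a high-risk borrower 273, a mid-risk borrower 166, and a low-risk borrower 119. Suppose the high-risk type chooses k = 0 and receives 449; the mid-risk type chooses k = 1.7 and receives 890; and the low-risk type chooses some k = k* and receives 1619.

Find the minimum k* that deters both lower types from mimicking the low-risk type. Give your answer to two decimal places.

High-risk type (on-path payoff 449) won't mimic when 449 ≥ 1619 − 273·k*, i.e. k* ≥ 4.29.
Mid-risk type (on-path payoff 890 − 166×1.7 = 607.8) won't mimic when 607.8 ≥ 1619 − 166·k*, i.e. k* ≥ 6.09.
Both must hold, so k* = max(4.29, 6.09) = 6.09. The mid-risk type's constraint binds.

6.09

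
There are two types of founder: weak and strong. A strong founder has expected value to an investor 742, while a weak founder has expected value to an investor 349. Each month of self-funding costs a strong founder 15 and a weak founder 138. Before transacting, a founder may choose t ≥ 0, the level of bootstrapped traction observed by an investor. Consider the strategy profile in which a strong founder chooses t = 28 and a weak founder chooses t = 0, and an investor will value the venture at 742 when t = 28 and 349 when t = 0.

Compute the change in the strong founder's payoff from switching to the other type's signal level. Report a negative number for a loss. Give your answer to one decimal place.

Playing t = 28 the strong founder receives 742 − 15 × 28 = 322.
Deviating to t = 0 yields 349 instead.
Gain from deviating: 349 − 322 = 27.0.
The gain is positive, so the strong type's incentive-compatibility constraint is violated — this profile is not a separating equilibrium.

27.0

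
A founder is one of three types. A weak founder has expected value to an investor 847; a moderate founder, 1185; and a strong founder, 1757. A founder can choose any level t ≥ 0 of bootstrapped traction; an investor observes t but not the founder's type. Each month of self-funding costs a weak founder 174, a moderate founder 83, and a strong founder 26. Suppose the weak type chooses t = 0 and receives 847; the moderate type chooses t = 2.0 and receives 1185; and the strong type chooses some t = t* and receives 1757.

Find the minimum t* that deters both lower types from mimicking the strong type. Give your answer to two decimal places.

Weak type (on-path payoff 847) won't mimic when 847 ≥ 1757 − 174·t*, i.e. t* ≥ 5.23.
Moderate type (on-path payoff 1185 − 83×2.0 = 1019) won't mimic when 1019 ≥ 1757 − 83·t*, i.e. t* ≥ 8.89.
Both must hold, so t* = max(5.23, 8.89) = 8.89. The moderate type's constraint binds.

8.89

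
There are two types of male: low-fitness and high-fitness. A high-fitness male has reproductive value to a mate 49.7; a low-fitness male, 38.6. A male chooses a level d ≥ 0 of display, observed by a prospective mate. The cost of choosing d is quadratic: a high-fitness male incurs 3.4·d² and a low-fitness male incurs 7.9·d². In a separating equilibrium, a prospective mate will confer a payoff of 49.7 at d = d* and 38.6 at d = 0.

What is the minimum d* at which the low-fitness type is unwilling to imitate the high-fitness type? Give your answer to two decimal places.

1.19

The low-fitness type at d = 0 receives 38.6; imitating at d* yields 49.7 − 7.9·d*².
Indifference: 38.6 = 49.7 − 7.9·d*², so d*² = (49.7 − 38.6) / 7.9 ≈ 1.4051.
d* = √1.4051 ≈ 1.19.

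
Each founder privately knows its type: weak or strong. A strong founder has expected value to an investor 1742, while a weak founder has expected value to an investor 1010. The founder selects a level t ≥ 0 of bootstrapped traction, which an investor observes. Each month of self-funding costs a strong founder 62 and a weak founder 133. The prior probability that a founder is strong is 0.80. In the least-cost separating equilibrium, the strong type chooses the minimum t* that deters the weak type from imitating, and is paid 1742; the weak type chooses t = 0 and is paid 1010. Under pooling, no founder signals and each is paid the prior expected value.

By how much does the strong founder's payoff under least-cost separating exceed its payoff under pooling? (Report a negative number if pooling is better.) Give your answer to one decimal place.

-194.8

Least-cost separating signal: t* solves 1010 = 1742 − 133·t*, so t* = (1742 − 1010)/133 ≈ 5.5038.
Strong type's separating payoff: 1742 − 62 × t* = 1742 − 62 × (1742 − 1010)/133 = 1742 − 45384/133 ≈ 1400.767.
Pooling payoff: 0.80 × 1742 + 0.20 × 1010 = 1595.6.
Difference: 1400.767 − 1595.6 = -194.833, i.e. -194.8 to one decimal place.
The strong type would prefer the pooling outcome.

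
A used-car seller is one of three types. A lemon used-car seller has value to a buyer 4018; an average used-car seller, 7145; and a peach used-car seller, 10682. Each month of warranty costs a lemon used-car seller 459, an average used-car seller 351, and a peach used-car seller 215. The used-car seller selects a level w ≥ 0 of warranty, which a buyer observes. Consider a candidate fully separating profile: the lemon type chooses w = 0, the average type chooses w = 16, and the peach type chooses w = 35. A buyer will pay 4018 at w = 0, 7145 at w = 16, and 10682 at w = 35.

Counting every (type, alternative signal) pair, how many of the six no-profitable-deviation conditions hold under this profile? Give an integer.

3

Peach (own payoff 10682 − 215×35 = 3157): to w=0 gives 4018 → profitable ✗; to w=16 gives 7145 − 215×16 = 3705 → profitable ✗.
Lemon (own payoff 4018): to w=16 gives 7145 − 459×16 = -199 → no gain ✓; to w=35 gives 10682 − 459×35 = -5383 → no gain ✓.
Average (own payoff 7145 − 351×16 = 1529): to w=0 gives 4018 → profitable ✗; to w=35 gives 10682 − 351×35 = -1603 → no gain ✓.
3 of the 6 constraints hold; not an equilibrium.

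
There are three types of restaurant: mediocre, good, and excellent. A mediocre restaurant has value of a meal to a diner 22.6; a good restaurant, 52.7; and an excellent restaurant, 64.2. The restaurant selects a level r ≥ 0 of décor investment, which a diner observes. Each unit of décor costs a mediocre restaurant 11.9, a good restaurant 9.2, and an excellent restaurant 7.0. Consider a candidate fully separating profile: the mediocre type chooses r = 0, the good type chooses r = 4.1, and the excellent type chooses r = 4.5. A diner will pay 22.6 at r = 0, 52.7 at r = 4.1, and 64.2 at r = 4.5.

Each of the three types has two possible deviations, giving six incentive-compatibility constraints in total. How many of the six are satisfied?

4

Excellent (own payoff 64.2 − 7.0×4.5 = 32.7): to r=0 gives 22.6 → no gain ✓; to r=4.1 gives 52.7 − 7.0×4.1 = 24 → no gain ✓.
Good (own payoff 52.7 − 9.2×4.1 = 14.98): to r=0 gives 22.6 → profitable ✗; to r=4.5 gives 64.2 − 9.2×4.5 = 22.8 → profitable ✗.
Mediocre (own payoff 22.6): to r=4.1 gives 52.7 − 11.9×4.1 = 3.91 → no gain ✓; to r=4.5 gives 64.2 − 11.9×4.5 = 10.65 → no gain ✓.
4 of the 6 constraints hold; not an equilibrium.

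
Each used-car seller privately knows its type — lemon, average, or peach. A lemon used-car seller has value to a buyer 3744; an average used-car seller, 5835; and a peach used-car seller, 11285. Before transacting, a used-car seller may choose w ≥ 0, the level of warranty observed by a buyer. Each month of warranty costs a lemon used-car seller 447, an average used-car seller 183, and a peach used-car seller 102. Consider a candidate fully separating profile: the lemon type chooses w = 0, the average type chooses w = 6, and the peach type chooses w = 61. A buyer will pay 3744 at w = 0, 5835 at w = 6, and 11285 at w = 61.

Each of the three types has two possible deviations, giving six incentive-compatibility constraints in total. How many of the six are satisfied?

5

Peach (own payoff 11285 − 102×61 = 5063): to w=0 gives 3744 → no gain ✓; to w=6 gives 5835 − 102×6 = 5223 → profitable ✗.
Lemon (own payoff 3744): to w=6 gives 5835 − 447×6 = 3153 → no gain ✓; to w=61 gives 11285 − 447×61 = -15982 → no gain ✓.
Average (own payoff 5835 − 183×6 = 4737): to w=0 gives 3744 → no gain ✓; to w=61 gives 11285 − 183×61 = 122 → no gain ✓.
5 of the 6 constraints hold; not an equilibrium.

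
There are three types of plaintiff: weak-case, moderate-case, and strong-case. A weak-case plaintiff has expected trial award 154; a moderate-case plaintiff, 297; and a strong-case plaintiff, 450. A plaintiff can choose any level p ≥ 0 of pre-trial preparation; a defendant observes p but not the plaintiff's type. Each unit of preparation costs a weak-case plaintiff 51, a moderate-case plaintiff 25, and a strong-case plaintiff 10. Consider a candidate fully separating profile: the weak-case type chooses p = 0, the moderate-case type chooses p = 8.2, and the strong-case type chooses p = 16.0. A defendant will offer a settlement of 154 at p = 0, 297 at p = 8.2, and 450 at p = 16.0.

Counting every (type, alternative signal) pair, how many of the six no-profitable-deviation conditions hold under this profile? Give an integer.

Weak-case (own payoff 154): to p=8.2 gives 297 − 51×8.2 = -121.2 → no gain ✓; to p=16.0 gives 450 − 51×16.0 = -366 → no gain ✓.
Strong-case (own payoff 450 − 10×16.0 = 290): to p=0 gives 154 → no gain ✓; to p=8.2 gives 297 − 10×8.2 = 215 → no gain ✓.
Moderate-case (own payoff 297 − 25×8.2 = 92): to p=0 gives 154 → profitable ✗; to p=16.0 gives 450 − 25×16.0 = 50 → no gain ✓.
5 of the 6 constraints hold; not an equilibrium.

5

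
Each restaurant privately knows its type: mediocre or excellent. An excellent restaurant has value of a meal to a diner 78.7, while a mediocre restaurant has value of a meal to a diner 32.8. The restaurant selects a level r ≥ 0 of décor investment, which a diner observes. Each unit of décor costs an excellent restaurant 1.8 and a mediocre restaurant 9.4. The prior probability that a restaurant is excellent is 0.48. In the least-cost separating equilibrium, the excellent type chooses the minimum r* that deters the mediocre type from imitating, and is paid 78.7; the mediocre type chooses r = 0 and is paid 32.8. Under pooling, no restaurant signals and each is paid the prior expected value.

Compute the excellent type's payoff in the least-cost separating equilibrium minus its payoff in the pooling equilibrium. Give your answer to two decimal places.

15.08

Least-cost separating signal: r* solves 32.8 = 78.7 − 9.4·r*, so r* = (78.7 − 32.8)/9.4 ≈ 4.8830.
Excellent type's separating payoff: 78.7 − 1.8 × r* = 78.7 − 1.8 × (78.7 − 32.8)/9.4 = 78.7 − 82.62/9.4 ≈ 69.9106.
Pooling payoff: 0.48 × 78.7 + 0.52 × 32.8 = 54.832.
Difference: 69.9106 − 54.832 = 15.0786, i.e. 15.08 to two decimal places.
The excellent type prefers to separate.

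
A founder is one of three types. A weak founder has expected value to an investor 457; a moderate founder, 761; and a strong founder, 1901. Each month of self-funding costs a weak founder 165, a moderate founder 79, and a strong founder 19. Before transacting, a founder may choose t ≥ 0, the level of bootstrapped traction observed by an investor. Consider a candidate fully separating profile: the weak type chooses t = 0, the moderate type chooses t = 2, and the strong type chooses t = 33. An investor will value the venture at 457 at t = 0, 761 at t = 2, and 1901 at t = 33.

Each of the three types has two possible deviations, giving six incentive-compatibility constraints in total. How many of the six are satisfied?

6

Moderate (own payoff 761 − 79×2 = 603): to t=0 gives 457 → no gain ✓; to t=33 gives 1901 − 79×33 = -706 → no gain ✓.
Weak (own payoff 457): to t=2 gives 761 − 165×2 = 431 → no gain ✓; to t=33 gives 1901 − 165×33 = -3544 → no gain ✓.
Strong (own payoff 1901 − 19×33 = 1274): to t=0 gives 457 → no gain ✓; to t=2 gives 761 − 19×2 = 723 → no gain ✓.
6 of the 6 constraints hold; this profile is a separating equilibrium.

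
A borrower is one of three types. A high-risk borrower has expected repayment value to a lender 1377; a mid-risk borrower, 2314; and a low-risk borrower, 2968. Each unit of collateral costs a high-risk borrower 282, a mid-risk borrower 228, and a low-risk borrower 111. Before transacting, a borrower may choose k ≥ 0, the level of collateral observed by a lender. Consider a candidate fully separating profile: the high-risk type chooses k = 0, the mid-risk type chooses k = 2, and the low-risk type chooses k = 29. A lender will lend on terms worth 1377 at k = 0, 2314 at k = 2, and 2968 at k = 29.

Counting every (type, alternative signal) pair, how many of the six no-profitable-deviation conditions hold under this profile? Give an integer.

3

High-risk (own payoff 1377): to k=2 gives 2314 − 282×2 = 1750 → profitable ✗; to k=29 gives 2968 − 282×29 = -5210 → no gain ✓.
Low-risk (own payoff 2968 − 111×29 = -251): to k=0 gives 1377 → profitable ✗; to k=2 gives 2314 − 111×2 = 2092 → profitable ✗.
Mid-risk (own payoff 2314 − 228×2 = 1858): to k=0 gives 1377 → no gain ✓; to k=29 gives 2968 − 228×29 = -3644 → no gain ✓.
3 of the 6 constraints hold; not an equilibrium.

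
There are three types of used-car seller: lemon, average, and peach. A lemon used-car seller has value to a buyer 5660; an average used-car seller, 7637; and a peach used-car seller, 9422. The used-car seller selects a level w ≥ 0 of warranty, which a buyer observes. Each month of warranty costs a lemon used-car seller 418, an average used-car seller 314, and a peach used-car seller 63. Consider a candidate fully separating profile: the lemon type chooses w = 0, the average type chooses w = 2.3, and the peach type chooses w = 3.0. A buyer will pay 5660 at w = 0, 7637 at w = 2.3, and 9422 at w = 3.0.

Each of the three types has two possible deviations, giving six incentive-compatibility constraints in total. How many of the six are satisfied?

Lemon (own payoff 5660): to w=2.3 gives 7637 − 418×2.3 = 6675.6 → profitable ✗; to w=3.0 gives 9422 − 418×3.0 = 8168 → profitable ✗.
Average (own payoff 7637 − 314×2.3 = 6914.8): to w=0 gives 5660 → no gain ✓; to w=3.0 gives 9422 − 314×3.0 = 8480 → profitable ✗.
Peach (own payoff 9422 − 63×3.0 = 9233): to w=0 gives 5660 → no gain ✓; to w=2.3 gives 7637 − 63×2.3 = 7492.1 → no gain ✓.
3 of the 6 constraints hold; not an equilibrium.

3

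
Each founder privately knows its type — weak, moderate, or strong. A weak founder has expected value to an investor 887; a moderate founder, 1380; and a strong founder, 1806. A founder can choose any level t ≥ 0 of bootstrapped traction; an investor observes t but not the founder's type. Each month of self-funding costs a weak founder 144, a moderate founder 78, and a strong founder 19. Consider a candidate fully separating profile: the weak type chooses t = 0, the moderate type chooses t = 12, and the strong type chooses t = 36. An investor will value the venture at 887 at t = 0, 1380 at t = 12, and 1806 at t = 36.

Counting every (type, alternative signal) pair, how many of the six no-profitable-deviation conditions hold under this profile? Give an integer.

4

Weak (own payoff 887): to t=12 gives 1380 − 144×12 = -348 → no gain ✓; to t=36 gives 1806 − 144×36 = -3378 → no gain ✓.
Moderate (own payoff 1380 − 78×12 = 444): to t=0 gives 887 → profitable ✗; to t=36 gives 1806 − 78×36 = -1002 → no gain ✓.
Strong (own payoff 1806 − 19×36 = 1122): to t=0 gives 887 → no gain ✓; to t=12 gives 1380 − 19×12 = 1152 → profitable ✗.
4 of the 6 constraints hold; not an equilibrium.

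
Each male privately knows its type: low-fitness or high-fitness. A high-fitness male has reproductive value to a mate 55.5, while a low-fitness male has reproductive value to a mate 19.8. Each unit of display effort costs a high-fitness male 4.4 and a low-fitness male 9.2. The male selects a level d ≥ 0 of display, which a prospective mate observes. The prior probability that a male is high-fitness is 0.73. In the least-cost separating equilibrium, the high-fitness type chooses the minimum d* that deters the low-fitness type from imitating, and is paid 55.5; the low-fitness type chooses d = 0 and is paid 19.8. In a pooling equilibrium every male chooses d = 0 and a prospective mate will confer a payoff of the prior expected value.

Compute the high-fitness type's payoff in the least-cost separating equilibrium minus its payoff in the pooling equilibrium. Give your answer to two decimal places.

Least-cost separating signal: d* solves 19.8 = 55.5 − 9.2·d*, so d* = (55.5 − 19.8)/9.2 ≈ 3.8804.
High-fitness type's separating payoff: 55.5 − 4.4 × d* = 55.5 − 4.4 × (55.5 − 19.8)/9.2 = 55.5 − 157.08/9.2 ≈ 38.4261.
Pooling payoff: 0.73 × 55.5 + 0.27 × 19.8 = 45.861.
Difference: 38.4261 − 45.861 = -7.4349, i.e. -7.43 to two decimal places.
The high-fitness type would prefer the pooling outcome.

-7.43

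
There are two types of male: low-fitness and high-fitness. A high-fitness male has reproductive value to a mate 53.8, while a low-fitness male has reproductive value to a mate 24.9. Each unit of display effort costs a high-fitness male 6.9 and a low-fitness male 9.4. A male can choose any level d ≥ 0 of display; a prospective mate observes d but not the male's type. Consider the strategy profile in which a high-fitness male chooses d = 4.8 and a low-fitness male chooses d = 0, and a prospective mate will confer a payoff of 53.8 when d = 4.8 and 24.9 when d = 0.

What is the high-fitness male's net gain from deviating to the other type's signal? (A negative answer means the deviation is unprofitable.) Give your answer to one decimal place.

4.2

Playing d = 4.8 the high-fitness male receives 53.8 − 6.9 × 4.8 = 20.68.
Deviating to d = 0 yields 24.9 instead.
Gain from deviating: 24.9 − 20.68 = 4.22, i.e. 4.2 to one decimal place.
The gain is positive, so the high-fitness type's incentive-compatibility constraint is violated — this profile is not a separating equilibrium.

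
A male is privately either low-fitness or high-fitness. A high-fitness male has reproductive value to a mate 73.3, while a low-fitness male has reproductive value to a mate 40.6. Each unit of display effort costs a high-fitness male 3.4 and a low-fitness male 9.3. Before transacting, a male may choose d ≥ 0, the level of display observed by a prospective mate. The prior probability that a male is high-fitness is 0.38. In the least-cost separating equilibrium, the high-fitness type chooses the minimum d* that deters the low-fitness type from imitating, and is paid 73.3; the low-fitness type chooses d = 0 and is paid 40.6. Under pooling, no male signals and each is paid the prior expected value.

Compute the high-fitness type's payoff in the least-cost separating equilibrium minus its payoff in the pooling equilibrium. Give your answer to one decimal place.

8.3

Least-cost separating signal: d* solves 40.6 = 73.3 − 9.3·d*, so d* = (73.3 − 40.6)/9.3 ≈ 3.5161.
High-fitness type's separating payoff: 73.3 − 3.4 × d* = 73.3 − 3.4 × (73.3 − 40.6)/9.3 = 73.3 − 111.18/9.3 ≈ 61.345.
Pooling payoff: 0.38 × 73.3 + 0.62 × 40.6 = 53.026.
Difference: 61.345 − 53.026 = 8.319, i.e. 8.3 to one decimal place.
The high-fitness type prefers to separate.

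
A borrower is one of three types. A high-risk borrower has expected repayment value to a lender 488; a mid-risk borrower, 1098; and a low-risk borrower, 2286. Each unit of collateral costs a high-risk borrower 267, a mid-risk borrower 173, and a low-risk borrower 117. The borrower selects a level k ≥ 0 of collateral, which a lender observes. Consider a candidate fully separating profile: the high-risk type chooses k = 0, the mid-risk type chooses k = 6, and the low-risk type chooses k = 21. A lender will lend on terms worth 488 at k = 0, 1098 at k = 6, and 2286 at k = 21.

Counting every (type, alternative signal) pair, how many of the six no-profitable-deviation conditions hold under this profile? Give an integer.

Low-risk (own payoff 2286 − 117×21 = -171): to k=0 gives 488 → profitable ✗; to k=6 gives 1098 − 117×6 = 396 → profitable ✗.
Mid-risk (own payoff 1098 − 173×6 = 60): to k=0 gives 488 → profitable ✗; to k=21 gives 2286 − 173×21 = -1347 → no gain ✓.
High-risk (own payoff 488): to k=6 gives 1098 − 267×6 = -504 → no gain ✓; to k=21 gives 2286 − 267×21 = -3321 → no gain ✓.
3 of the 6 constraints hold; not an equilibrium.

3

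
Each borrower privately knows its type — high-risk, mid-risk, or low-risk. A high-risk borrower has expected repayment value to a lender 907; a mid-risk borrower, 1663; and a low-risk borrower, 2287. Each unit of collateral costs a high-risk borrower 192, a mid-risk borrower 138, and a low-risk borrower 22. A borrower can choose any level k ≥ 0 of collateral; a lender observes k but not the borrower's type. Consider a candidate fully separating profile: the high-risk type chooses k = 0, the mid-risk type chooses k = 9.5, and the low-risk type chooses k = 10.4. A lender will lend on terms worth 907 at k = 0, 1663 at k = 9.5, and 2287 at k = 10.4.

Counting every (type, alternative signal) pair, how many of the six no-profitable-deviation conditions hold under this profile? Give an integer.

High-risk (own payoff 907): to k=9.5 gives 1663 − 192×9.5 = -161 → no gain ✓; to k=10.4 gives 2287 − 192×10.4 = 290.2 → no gain ✓.
Low-risk (own payoff 2287 − 22×10.4 = 2058.2): to k=0 gives 907 → no gain ✓; to k=9.5 gives 1663 − 22×9.5 = 1454 → no gain ✓.
Mid-risk (own payoff 1663 − 138×9.5 = 352): to k=0 gives 907 → profitable ✗; to k=10.4 gives 2287 − 138×10.4 = 851.8 → profitable ✗.
4 of the 6 constraints hold; not an equilibrium.

4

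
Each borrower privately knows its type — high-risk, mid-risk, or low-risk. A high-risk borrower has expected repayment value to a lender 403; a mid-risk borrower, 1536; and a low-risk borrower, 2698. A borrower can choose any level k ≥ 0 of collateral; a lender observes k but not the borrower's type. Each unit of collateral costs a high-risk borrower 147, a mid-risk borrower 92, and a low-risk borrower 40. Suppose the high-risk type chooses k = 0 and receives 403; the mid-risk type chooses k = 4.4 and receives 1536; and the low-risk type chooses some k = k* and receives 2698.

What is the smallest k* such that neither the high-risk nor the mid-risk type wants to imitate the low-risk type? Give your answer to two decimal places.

17.03

Mid-risk type (on-path payoff 1536 − 92×4.4 = 1131.2) won't mimic when 1131.2 ≥ 2698 − 92·k*, i.e. k* ≥ 17.03.
High-risk type (on-path payoff 403) won't mimic when 403 ≥ 2698 − 147·k*, i.e. k* ≥ 15.61.
Both must hold, so k* = max(15.61, 17.03) = 17.03. The mid-risk type's constraint binds.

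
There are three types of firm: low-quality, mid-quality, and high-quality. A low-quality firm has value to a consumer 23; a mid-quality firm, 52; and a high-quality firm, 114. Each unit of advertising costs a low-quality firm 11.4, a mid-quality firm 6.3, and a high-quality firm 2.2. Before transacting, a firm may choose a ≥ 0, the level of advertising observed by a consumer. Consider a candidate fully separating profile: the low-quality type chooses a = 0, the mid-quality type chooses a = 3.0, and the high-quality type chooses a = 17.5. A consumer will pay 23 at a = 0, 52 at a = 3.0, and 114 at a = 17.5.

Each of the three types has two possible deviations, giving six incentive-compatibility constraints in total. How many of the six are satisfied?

6

Low-quality (own payoff 23): to a=3.0 gives 52 − 11.4×3.0 = 17.8 → no gain ✓; to a=17.5 gives 114 − 11.4×17.5 = -85.5 → no gain ✓.
High-quality (own payoff 114 − 2.2×17.5 = 75.5): to a=0 gives 23 → no gain ✓; to a=3.0 gives 52 − 2.2×3.0 = 45.4 → no gain ✓.
Mid-quality (own payoff 52 − 6.3×3.0 = 33.1): to a=0 gives 23 → no gain ✓; to a=17.5 gives 114 − 6.3×17.5 = 3.75 → no gain ✓.
6 of the 6 constraints hold; this profile is a separating equilibrium.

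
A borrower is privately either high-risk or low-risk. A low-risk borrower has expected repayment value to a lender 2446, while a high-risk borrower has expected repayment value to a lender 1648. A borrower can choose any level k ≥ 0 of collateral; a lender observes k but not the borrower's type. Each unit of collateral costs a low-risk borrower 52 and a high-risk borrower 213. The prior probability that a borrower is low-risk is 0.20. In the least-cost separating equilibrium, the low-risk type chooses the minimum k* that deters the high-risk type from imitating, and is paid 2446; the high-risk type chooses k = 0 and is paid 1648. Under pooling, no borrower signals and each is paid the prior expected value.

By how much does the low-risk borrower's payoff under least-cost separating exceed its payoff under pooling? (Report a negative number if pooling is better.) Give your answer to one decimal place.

Least-cost separating signal: k* solves 1648 = 2446 − 213·k*, so k* = (2446 − 1648)/213 ≈ 3.7465.
Low-risk type's separating payoff: 2446 − 52 × k* = 2446 − 52 × (2446 − 1648)/213 = 2446 − 41496/213 ≈ 2251.183.
Pooling payoff: 0.20 × 2446 + 0.80 × 1648 = 1807.6.
Difference: 2251.183 − 1807.6 = 443.583, i.e. 443.6 to one decimal place.
The low-risk type prefers to separate.

443.6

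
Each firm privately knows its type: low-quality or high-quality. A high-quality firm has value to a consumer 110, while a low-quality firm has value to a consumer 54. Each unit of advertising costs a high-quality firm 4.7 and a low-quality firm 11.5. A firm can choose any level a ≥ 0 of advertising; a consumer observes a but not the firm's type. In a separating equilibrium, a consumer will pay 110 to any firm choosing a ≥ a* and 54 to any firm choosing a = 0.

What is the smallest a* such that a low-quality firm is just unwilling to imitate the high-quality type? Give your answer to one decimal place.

4.9

A low-quality firm choosing a = 0 receives 54.
Imitating at a* instead would pay 110 at cost 11.5·a*, netting 110 − 11.5·a*.
Indifference: 54 = 110 − 11.5·a*, so a* = (110 − 54) / 11.5 ≈ 4.9.
This is the low-quality type's binding incentive-compatibility constraint; any a ≥ 4.9 sustains separation on that side.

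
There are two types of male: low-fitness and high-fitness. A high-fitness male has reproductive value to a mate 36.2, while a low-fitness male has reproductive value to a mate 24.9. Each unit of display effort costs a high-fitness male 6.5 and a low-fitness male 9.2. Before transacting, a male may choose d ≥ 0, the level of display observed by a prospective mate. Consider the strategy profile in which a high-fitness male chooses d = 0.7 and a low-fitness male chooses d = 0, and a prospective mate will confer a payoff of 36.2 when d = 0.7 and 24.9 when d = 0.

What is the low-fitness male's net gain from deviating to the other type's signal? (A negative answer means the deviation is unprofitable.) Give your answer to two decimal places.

Playing d = 0 the low-fitness male receives 24.9.
Deviating to d = 0.7 brings payment 36.2 at cost 9.2 × 0.7 = 6.44, netting 29.76.
Gain from deviating: 29.76 − 24.9 = 4.86.
The gain is positive, so the low-fitness type's incentive-compatibility constraint is violated — this profile is not a separating equilibrium.

4.86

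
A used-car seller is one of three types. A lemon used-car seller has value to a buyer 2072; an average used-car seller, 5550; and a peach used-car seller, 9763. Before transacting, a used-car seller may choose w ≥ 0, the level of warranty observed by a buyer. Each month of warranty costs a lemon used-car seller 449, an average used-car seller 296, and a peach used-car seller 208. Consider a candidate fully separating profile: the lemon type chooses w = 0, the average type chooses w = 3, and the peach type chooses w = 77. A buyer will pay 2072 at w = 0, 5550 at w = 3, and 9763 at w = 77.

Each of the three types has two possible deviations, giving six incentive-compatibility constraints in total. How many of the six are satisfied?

3

Peach (own payoff 9763 − 208×77 = -6253): to w=0 gives 2072 → profitable ✗; to w=3 gives 5550 − 208×3 = 4926 → profitable ✗.
Average (own payoff 5550 − 296×3 = 4662): to w=0 gives 2072 → no gain ✓; to w=77 gives 9763 − 296×77 = -13029 → no gain ✓.
Lemon (own payoff 2072): to w=3 gives 5550 − 449×3 = 4203 → profitable ✗; to w=77 gives 9763 − 449×77 = -24810 → no gain ✓.
3 of the 6 constraints hold; not an equilibrium.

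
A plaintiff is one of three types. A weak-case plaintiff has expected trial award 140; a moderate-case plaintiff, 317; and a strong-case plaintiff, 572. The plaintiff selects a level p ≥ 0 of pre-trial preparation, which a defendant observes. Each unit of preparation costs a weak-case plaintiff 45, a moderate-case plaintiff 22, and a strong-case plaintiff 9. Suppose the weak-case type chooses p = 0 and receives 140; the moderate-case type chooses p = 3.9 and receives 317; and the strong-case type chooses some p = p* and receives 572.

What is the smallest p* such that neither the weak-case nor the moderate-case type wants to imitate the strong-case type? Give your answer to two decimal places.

15.49

Weak-case type (on-path payoff 140) won't mimic when 140 ≥ 572 − 45·p*, i.e. p* ≥ 9.60.
Moderate-case type (on-path payoff 317 − 22×3.9 = 231.2) won't mimic when 231.2 ≥ 572 − 22·p*, i.e. p* ≥ 15.49.
Both must hold, so p* = max(9.60, 15.49) = 15.49. The moderate-case type's constraint binds.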